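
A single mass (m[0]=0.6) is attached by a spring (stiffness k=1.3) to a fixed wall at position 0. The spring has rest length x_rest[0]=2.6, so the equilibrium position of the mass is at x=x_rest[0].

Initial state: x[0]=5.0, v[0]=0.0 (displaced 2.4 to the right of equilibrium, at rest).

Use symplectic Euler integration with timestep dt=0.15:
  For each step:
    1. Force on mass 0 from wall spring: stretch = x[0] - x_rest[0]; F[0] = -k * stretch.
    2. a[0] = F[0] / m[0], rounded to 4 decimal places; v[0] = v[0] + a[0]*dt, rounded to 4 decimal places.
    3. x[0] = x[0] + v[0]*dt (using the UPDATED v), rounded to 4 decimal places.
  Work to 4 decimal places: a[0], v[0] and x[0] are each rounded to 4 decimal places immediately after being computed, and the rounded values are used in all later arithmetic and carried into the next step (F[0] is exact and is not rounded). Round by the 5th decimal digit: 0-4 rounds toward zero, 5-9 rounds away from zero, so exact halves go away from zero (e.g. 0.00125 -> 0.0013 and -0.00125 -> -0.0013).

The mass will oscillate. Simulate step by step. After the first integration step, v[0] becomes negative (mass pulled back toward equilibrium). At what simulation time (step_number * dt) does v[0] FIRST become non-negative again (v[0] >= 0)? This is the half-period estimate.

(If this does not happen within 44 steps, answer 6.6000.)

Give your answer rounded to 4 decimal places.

Answer: 2.2500

Derivation:
Step 0: x=[5.0000] v=[0.0000]
Step 1: x=[4.8830] v=[-0.7800]
Step 2: x=[4.6547] v=[-1.5220]
Step 3: x=[4.3262] v=[-2.1898]
Step 4: x=[3.9136] v=[-2.7508]
Step 5: x=[3.4369] v=[-3.1777]
Step 6: x=[2.9194] v=[-3.4497]
Step 7: x=[2.3864] v=[-3.5535]
Step 8: x=[1.8638] v=[-3.4841]
Step 9: x=[1.3771] v=[-3.2448]
Step 10: x=[0.9500] v=[-2.8474]
Step 11: x=[0.6033] v=[-2.3112]
Step 12: x=[0.3540] v=[-1.6623]
Step 13: x=[0.2141] v=[-0.9324]
Step 14: x=[0.1906] v=[-0.1570]
Step 15: x=[0.2845] v=[0.6261]
First v>=0 after going negative at step 15, time=2.2500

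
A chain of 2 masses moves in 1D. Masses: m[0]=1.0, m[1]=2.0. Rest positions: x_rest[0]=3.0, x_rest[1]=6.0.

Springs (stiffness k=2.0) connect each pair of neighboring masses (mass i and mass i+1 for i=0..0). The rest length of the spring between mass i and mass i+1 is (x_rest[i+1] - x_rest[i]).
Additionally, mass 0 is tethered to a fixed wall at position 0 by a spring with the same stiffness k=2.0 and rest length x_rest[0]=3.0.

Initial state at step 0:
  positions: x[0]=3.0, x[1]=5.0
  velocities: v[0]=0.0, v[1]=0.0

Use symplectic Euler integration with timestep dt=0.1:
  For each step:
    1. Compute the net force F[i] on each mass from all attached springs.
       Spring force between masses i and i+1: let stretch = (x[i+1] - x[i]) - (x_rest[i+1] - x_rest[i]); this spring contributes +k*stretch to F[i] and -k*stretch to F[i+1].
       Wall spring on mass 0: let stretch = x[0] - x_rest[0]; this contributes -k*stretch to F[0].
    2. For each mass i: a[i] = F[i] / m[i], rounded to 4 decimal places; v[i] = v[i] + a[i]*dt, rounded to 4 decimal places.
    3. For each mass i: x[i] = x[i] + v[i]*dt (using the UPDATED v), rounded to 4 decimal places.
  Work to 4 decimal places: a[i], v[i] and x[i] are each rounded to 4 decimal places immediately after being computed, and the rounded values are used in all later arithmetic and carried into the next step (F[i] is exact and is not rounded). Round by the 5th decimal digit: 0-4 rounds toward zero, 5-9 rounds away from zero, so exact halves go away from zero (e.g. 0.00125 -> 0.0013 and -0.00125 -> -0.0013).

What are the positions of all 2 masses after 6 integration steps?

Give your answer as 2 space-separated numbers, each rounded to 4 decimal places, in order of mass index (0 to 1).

Step 0: x=[3.0000 5.0000] v=[0.0000 0.0000]
Step 1: x=[2.9800 5.0100] v=[-0.2000 0.1000]
Step 2: x=[2.9410 5.0297] v=[-0.3900 0.1970]
Step 3: x=[2.8850 5.0585] v=[-0.5605 0.2881]
Step 4: x=[2.8147 5.0956] v=[-0.7028 0.3708]
Step 5: x=[2.7337 5.1399] v=[-0.8096 0.4427]
Step 6: x=[2.6462 5.1901] v=[-0.8751 0.5021]

Answer: 2.6462 5.1901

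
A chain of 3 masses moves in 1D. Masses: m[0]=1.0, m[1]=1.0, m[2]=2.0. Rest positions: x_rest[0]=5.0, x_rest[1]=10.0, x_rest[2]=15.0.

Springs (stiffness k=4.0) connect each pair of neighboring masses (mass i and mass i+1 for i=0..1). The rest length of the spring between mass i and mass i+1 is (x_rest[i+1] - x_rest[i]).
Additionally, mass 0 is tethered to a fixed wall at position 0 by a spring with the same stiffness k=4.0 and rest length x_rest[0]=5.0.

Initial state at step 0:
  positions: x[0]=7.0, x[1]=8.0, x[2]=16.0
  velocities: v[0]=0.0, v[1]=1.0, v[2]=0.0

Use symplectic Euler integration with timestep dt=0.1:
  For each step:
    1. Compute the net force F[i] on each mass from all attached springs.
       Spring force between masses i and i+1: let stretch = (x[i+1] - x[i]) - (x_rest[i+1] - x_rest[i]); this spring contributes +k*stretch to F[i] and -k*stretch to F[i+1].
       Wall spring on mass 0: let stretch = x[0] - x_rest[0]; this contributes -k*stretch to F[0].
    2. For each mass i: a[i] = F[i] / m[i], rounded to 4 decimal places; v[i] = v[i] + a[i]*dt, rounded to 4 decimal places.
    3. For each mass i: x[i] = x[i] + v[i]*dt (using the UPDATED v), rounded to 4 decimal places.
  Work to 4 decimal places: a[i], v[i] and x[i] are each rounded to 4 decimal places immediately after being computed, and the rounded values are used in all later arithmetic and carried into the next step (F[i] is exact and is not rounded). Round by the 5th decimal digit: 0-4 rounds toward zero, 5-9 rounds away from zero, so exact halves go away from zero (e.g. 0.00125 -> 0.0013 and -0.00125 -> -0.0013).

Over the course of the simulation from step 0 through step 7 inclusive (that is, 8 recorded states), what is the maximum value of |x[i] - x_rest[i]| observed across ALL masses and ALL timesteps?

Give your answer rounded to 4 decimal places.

Answer: 2.6647

Derivation:
Step 0: x=[7.0000 8.0000 16.0000] v=[0.0000 1.0000 0.0000]
Step 1: x=[6.7600 8.3800 15.9400] v=[-2.4000 3.8000 -0.6000]
Step 2: x=[6.3144 8.9976 15.8288] v=[-4.4560 6.1760 -1.1120]
Step 3: x=[5.7236 9.7811 15.6810] v=[-5.9085 7.8352 -1.4782]
Step 4: x=[5.0661 10.6383 15.5152] v=[-6.5749 8.5722 -1.6582]
Step 5: x=[4.4289 11.4677 15.3518] v=[-6.3725 8.2941 -1.6336]
Step 6: x=[3.8961 12.1709 15.2108] v=[-5.3285 7.0322 -1.4104]
Step 7: x=[3.5384 12.6647 15.1090] v=[-3.5770 4.9382 -1.0184]
Max displacement = 2.6647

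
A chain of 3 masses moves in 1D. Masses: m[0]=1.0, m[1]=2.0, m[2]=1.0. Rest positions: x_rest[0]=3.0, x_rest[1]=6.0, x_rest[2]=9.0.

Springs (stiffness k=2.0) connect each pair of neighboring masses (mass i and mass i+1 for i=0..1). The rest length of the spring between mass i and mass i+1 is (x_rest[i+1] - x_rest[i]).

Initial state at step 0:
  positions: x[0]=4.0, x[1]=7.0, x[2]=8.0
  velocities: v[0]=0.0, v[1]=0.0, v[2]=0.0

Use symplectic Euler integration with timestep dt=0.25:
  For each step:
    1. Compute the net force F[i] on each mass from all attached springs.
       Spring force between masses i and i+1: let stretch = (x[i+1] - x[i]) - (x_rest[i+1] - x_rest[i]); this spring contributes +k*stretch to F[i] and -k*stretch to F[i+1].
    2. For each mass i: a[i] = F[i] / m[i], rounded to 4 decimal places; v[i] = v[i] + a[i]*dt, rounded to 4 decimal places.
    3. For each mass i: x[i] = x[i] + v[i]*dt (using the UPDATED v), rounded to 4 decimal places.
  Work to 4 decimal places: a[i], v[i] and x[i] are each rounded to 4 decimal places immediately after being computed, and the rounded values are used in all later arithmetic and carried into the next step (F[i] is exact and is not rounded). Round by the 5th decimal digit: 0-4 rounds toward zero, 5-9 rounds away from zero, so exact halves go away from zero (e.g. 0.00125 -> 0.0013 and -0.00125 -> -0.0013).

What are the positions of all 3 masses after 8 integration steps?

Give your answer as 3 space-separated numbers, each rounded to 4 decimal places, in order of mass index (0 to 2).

Step 0: x=[4.0000 7.0000 8.0000] v=[0.0000 0.0000 0.0000]
Step 1: x=[4.0000 6.8750 8.2500] v=[0.0000 -0.5000 1.0000]
Step 2: x=[3.9844 6.6563 8.7031] v=[-0.0625 -0.8750 1.8125]
Step 3: x=[3.9278 6.3985 9.2754] v=[-0.2266 -1.0313 2.2891]
Step 4: x=[3.8050 6.1661 9.8631] v=[-0.4913 -0.9298 2.3507]
Step 5: x=[3.6023 6.0172 10.3637] v=[-0.8108 -0.5958 2.0022]
Step 6: x=[3.3265 5.9890 10.6960] v=[-1.1034 -0.1129 1.3290]
Step 7: x=[3.0085 6.0886 10.8149] v=[-1.2722 0.3982 0.4755]
Step 8: x=[2.7005 6.2911 10.7180] v=[-1.2322 0.8098 -0.3877]

Answer: 2.7005 6.2911 10.7180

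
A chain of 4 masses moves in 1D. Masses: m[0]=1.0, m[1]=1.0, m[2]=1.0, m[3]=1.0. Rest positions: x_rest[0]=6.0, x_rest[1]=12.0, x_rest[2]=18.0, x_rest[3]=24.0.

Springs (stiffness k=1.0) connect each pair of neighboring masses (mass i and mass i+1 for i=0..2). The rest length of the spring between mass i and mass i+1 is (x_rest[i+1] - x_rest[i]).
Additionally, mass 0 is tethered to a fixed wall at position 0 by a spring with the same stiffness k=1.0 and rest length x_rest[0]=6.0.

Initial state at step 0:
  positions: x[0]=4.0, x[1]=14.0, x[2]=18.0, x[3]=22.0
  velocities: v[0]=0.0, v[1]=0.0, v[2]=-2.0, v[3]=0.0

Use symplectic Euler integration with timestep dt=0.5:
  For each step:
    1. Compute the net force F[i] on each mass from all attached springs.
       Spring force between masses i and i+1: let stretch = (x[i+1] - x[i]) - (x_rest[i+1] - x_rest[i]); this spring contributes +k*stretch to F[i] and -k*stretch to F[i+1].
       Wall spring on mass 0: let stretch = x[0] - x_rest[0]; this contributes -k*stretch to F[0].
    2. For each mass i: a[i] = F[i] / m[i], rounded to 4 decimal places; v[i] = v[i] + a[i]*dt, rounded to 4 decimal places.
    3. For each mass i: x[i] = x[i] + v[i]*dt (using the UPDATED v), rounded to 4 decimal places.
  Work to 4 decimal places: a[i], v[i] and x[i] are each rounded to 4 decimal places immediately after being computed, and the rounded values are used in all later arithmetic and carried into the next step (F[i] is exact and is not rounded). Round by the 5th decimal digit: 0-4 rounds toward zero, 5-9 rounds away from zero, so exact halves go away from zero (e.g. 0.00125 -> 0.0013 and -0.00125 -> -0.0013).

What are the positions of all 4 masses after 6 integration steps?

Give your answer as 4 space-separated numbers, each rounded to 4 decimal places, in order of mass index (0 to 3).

Answer: 2.6041 11.4400 16.2599 22.0884

Derivation:
Step 0: x=[4.0000 14.0000 18.0000 22.0000] v=[0.0000 0.0000 -2.0000 0.0000]
Step 1: x=[5.5000 12.5000 17.0000 22.5000] v=[3.0000 -3.0000 -2.0000 1.0000]
Step 2: x=[7.3750 10.3750 16.2500 23.1250] v=[3.7500 -4.2500 -1.5000 1.2500]
Step 3: x=[8.1563 8.9688 15.7500 23.5313] v=[1.5625 -2.8125 -1.0000 0.8125]
Step 4: x=[7.1016 9.0548 15.5000 23.4922] v=[-2.1094 0.1719 -0.5000 -0.0782]
Step 5: x=[4.7598 10.2638 15.6368 22.9551] v=[-4.6836 2.4179 0.2735 -1.0743]
Step 6: x=[2.6041 11.4400 16.2599 22.0884] v=[-4.3115 2.3524 1.2462 -1.7335]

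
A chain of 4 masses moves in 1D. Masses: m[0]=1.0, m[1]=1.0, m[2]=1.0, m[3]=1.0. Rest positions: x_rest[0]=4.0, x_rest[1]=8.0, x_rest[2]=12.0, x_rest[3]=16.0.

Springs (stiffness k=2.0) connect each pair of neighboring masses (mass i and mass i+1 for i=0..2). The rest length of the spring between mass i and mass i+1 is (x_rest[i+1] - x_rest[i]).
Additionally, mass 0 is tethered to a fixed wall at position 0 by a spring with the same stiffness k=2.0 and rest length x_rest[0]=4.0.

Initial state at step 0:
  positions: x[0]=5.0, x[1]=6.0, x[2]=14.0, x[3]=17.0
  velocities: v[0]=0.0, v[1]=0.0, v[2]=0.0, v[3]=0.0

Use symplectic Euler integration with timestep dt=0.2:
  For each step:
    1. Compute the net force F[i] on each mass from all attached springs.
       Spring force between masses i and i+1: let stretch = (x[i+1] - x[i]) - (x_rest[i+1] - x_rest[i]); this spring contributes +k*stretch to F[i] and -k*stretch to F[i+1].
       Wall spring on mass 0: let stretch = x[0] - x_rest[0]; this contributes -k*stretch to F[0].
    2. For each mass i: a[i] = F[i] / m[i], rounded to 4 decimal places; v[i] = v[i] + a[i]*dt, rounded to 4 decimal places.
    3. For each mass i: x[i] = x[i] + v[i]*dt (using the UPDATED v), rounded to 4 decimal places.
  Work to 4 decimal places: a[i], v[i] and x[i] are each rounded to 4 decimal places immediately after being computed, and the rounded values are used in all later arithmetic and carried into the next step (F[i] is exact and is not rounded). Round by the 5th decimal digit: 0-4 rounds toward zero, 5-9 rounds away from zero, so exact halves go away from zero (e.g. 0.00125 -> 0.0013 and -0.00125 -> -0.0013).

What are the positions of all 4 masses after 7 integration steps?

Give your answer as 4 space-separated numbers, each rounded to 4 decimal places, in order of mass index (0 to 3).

Step 0: x=[5.0000 6.0000 14.0000 17.0000] v=[0.0000 0.0000 0.0000 0.0000]
Step 1: x=[4.6800 6.5600 13.6000 17.0800] v=[-1.6000 2.8000 -2.0000 0.4000]
Step 2: x=[4.1360 7.5328 12.9152 17.2016] v=[-2.7200 4.8640 -3.4240 0.6080]
Step 3: x=[3.5329 8.6644 12.1427 17.3003] v=[-3.0157 5.6582 -3.8624 0.4934]
Step 4: x=[3.0576 9.6638 11.5046 17.3064] v=[-2.3763 4.9969 -3.1907 0.0304]
Step 5: x=[2.8662 10.2819 11.1833 17.1683] v=[-0.9569 3.0907 -1.6063 -0.6903]
Step 6: x=[3.0388 10.3789 11.2687 16.8714] v=[0.8629 0.4850 0.4271 -1.4843]
Step 7: x=[3.5555 9.9599 11.7312 16.4463] v=[2.5834 -2.0951 2.3123 -2.1254]

Answer: 3.5555 9.9599 11.7312 16.4463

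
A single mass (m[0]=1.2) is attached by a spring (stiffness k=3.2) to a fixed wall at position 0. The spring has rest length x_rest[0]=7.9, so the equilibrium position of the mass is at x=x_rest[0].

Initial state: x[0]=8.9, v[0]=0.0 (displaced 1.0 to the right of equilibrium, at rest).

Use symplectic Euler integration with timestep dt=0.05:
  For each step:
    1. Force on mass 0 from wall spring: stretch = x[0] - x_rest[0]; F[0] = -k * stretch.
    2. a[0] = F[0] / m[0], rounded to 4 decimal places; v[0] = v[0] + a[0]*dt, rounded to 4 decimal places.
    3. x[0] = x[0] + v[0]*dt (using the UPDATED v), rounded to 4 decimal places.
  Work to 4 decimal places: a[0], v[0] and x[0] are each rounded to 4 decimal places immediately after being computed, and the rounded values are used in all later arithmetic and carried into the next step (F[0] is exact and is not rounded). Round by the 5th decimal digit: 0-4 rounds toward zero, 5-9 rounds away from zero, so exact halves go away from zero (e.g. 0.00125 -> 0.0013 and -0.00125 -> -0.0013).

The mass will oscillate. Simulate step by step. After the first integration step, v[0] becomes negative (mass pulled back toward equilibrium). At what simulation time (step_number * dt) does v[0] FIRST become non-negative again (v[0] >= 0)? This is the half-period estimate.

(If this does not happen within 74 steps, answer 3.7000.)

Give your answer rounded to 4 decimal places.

Answer: 1.9500

Derivation:
Step 0: x=[8.9000] v=[0.0000]
Step 1: x=[8.8933] v=[-0.1333]
Step 2: x=[8.8800] v=[-0.2657]
Step 3: x=[8.8602] v=[-0.3964]
Step 4: x=[8.8340] v=[-0.5244]
Step 5: x=[8.8016] v=[-0.6489]
Step 6: x=[8.7631] v=[-0.7691]
Step 7: x=[8.7189] v=[-0.8842]
Step 8: x=[8.6692] v=[-0.9934]
Step 9: x=[8.6144] v=[-1.0960]
Step 10: x=[8.5548] v=[-1.1913]
Step 11: x=[8.4909] v=[-1.2786]
Step 12: x=[8.4230] v=[-1.3574]
Step 13: x=[8.3516] v=[-1.4271]
Step 14: x=[8.2772] v=[-1.4873]
Step 15: x=[8.2003] v=[-1.5376]
Step 16: x=[8.1214] v=[-1.5776]
Step 17: x=[8.0410] v=[-1.6071]
Step 18: x=[7.9597] v=[-1.6259]
Step 19: x=[7.8780] v=[-1.6339]
Step 20: x=[7.7965] v=[-1.6310]
Step 21: x=[7.7156] v=[-1.6172]
Step 22: x=[7.6360] v=[-1.5926]
Step 23: x=[7.5581] v=[-1.5574]
Step 24: x=[7.4825] v=[-1.5118]
Step 25: x=[7.4097] v=[-1.4561]
Step 26: x=[7.3402] v=[-1.3907]
Step 27: x=[7.2744] v=[-1.3161]
Step 28: x=[7.2128] v=[-1.2327]
Step 29: x=[7.1557] v=[-1.1411]
Step 30: x=[7.1036] v=[-1.0419]
Step 31: x=[7.0568] v=[-0.9357]
Step 32: x=[7.0156] v=[-0.8233]
Step 33: x=[6.9803] v=[-0.7054]
Step 34: x=[6.9512] v=[-0.5828]
Step 35: x=[6.9284] v=[-0.4563]
Step 36: x=[6.9121] v=[-0.3268]
Step 37: x=[6.9023] v=[-0.1951]
Step 38: x=[6.8992] v=[-0.0621]
Step 39: x=[6.9028] v=[0.0713]
First v>=0 after going negative at step 39, time=1.9500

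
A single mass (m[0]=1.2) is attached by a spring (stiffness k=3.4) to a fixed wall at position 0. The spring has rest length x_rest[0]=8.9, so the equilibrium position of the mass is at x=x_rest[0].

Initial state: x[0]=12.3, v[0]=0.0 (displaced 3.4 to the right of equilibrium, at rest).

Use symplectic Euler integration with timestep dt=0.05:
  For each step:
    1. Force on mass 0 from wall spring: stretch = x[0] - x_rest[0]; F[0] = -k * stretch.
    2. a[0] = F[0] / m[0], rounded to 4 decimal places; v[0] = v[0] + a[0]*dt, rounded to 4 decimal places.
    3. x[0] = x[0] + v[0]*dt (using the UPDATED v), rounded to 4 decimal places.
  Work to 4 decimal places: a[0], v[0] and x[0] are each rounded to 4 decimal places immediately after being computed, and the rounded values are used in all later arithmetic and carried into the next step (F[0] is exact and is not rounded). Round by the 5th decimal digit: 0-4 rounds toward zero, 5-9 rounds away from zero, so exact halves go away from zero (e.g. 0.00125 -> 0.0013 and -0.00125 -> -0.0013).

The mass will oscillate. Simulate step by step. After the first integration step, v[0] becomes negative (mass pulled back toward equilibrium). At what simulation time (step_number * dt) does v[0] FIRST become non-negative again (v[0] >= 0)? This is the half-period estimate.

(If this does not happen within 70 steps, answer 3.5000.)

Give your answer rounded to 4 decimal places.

Answer: 1.9000

Derivation:
Step 0: x=[12.3000] v=[0.0000]
Step 1: x=[12.2759] v=[-0.4817]
Step 2: x=[12.2279] v=[-0.9600]
Step 3: x=[12.1563] v=[-1.4315]
Step 4: x=[12.0617] v=[-1.8928]
Step 5: x=[11.9447] v=[-2.3407]
Step 6: x=[11.8061] v=[-2.7720]
Step 7: x=[11.6469] v=[-3.1837]
Step 8: x=[11.4683] v=[-3.5728]
Step 9: x=[11.2715] v=[-3.9366]
Step 10: x=[11.0579] v=[-4.2726]
Step 11: x=[10.8290] v=[-4.5783]
Step 12: x=[10.5864] v=[-4.8516]
Step 13: x=[10.3319] v=[-5.0905]
Step 14: x=[10.0672] v=[-5.2934]
Step 15: x=[9.7943] v=[-5.4588]
Step 16: x=[9.5150] v=[-5.5855]
Step 17: x=[9.2314] v=[-5.6726]
Step 18: x=[8.9454] v=[-5.7196]
Step 19: x=[8.6591] v=[-5.7260]
Step 20: x=[8.3745] v=[-5.6919]
Step 21: x=[8.0936] v=[-5.6175]
Step 22: x=[7.8184] v=[-5.5033]
Step 23: x=[7.5509] v=[-5.3501]
Step 24: x=[7.2930] v=[-5.1590]
Step 25: x=[7.0464] v=[-4.9313]
Step 26: x=[6.8130] v=[-4.6687]
Step 27: x=[6.5944] v=[-4.3730]
Step 28: x=[6.3921] v=[-4.0464]
Step 29: x=[6.2075] v=[-3.6911]
Step 30: x=[6.0420] v=[-3.3097]
Step 31: x=[5.8968] v=[-2.9048]
Step 32: x=[5.7728] v=[-2.4793]
Step 33: x=[5.6710] v=[-2.0363]
Step 34: x=[5.5921] v=[-1.5789]
Step 35: x=[5.5366] v=[-1.1103]
Step 36: x=[5.5049] v=[-0.6338]
Step 37: x=[5.4973] v=[-0.1528]
Step 38: x=[5.5138] v=[0.3293]
First v>=0 after going negative at step 38, time=1.9000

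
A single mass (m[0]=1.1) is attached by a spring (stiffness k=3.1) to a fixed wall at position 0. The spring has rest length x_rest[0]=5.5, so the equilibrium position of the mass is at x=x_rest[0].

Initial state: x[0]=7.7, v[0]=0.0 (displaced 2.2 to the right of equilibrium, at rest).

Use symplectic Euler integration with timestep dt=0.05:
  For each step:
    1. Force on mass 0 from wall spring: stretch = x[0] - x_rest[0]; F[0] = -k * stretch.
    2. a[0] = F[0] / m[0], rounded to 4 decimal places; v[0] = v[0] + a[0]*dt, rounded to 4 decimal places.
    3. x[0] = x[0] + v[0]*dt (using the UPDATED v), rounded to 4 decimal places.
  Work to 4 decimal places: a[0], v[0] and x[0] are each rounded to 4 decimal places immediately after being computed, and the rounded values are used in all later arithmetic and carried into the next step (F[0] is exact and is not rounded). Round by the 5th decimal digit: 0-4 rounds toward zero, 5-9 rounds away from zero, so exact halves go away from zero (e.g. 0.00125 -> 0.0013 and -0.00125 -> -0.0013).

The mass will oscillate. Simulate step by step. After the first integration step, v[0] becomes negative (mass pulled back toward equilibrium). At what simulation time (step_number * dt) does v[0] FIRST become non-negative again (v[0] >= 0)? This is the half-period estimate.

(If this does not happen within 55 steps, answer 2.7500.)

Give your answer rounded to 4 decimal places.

Step 0: x=[7.7000] v=[0.0000]
Step 1: x=[7.6845] v=[-0.3100]
Step 2: x=[7.6536] v=[-0.6178]
Step 3: x=[7.6075] v=[-0.9213]
Step 4: x=[7.5466] v=[-1.2183]
Step 5: x=[7.4713] v=[-1.5067]
Step 6: x=[7.3821] v=[-1.7845]
Step 7: x=[7.2796] v=[-2.0497]
Step 8: x=[7.1646] v=[-2.3005]
Step 9: x=[7.0378] v=[-2.5351]
Step 10: x=[6.9002] v=[-2.7518]
Step 11: x=[6.7527] v=[-2.9491]
Step 12: x=[6.5964] v=[-3.1256]
Step 13: x=[6.4324] v=[-3.2801]
Step 14: x=[6.2618] v=[-3.4115]
Step 15: x=[6.0859] v=[-3.5188]
Step 16: x=[5.9058] v=[-3.6014]
Step 17: x=[5.7229] v=[-3.6586]
Step 18: x=[5.5384] v=[-3.6900]
Step 19: x=[5.3536] v=[-3.6954]
Step 20: x=[5.1699] v=[-3.6748]
Step 21: x=[4.9885] v=[-3.6283]
Step 22: x=[4.8107] v=[-3.5562]
Step 23: x=[4.6377] v=[-3.4591]
Step 24: x=[4.4708] v=[-3.3376]
Step 25: x=[4.3112] v=[-3.1926]
Step 26: x=[4.1599] v=[-3.0251]
Step 27: x=[4.0181] v=[-2.8363]
Step 28: x=[3.8867] v=[-2.6275]
Step 29: x=[3.7667] v=[-2.4002]
Step 30: x=[3.6589] v=[-2.1560]
Step 31: x=[3.5641] v=[-1.8966]
Step 32: x=[3.4829] v=[-1.6238]
Step 33: x=[3.4159] v=[-1.3396]
Step 34: x=[3.3636] v=[-1.0459]
Step 35: x=[3.3264] v=[-0.7449]
Step 36: x=[3.3045] v=[-0.4386]
Step 37: x=[3.2980] v=[-0.1292]
Step 38: x=[3.3071] v=[0.1811]
First v>=0 after going negative at step 38, time=1.9000

Answer: 1.9000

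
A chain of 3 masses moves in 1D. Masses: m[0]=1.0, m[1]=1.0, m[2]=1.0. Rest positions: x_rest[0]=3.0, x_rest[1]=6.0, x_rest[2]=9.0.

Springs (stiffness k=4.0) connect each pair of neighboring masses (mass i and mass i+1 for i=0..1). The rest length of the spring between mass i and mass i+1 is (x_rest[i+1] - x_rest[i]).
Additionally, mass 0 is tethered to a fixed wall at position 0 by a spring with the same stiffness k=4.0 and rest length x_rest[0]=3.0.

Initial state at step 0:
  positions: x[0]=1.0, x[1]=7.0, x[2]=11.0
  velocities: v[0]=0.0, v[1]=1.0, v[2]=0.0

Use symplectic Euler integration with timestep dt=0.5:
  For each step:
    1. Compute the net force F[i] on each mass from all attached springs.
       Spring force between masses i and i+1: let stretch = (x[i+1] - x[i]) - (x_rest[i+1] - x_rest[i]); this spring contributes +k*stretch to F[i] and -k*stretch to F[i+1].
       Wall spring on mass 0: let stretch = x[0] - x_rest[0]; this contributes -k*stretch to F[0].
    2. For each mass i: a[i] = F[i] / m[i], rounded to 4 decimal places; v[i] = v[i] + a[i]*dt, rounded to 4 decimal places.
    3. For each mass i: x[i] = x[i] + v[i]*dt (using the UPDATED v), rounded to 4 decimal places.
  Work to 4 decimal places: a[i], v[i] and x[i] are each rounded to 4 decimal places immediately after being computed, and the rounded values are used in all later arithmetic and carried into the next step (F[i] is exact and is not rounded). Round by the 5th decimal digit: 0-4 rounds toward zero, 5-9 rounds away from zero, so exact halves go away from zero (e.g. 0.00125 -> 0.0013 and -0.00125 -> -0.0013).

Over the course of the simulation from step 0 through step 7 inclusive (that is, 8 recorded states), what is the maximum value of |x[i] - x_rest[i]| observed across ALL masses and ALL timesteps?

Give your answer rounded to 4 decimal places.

Answer: 3.0000

Derivation:
Step 0: x=[1.0000 7.0000 11.0000] v=[0.0000 1.0000 0.0000]
Step 1: x=[6.0000 5.5000 10.0000] v=[10.0000 -3.0000 -2.0000]
Step 2: x=[4.5000 9.0000 7.5000] v=[-3.0000 7.0000 -5.0000]
Step 3: x=[3.0000 6.5000 9.5000] v=[-3.0000 -5.0000 4.0000]
Step 4: x=[2.0000 3.5000 11.5000] v=[-2.0000 -6.0000 4.0000]
Step 5: x=[0.5000 7.0000 8.5000] v=[-3.0000 7.0000 -6.0000]
Step 6: x=[5.0000 5.5000 7.0000] v=[9.0000 -3.0000 -3.0000]
Step 7: x=[5.0000 5.0000 7.0000] v=[0.0000 -1.0000 0.0000]
Max displacement = 3.0000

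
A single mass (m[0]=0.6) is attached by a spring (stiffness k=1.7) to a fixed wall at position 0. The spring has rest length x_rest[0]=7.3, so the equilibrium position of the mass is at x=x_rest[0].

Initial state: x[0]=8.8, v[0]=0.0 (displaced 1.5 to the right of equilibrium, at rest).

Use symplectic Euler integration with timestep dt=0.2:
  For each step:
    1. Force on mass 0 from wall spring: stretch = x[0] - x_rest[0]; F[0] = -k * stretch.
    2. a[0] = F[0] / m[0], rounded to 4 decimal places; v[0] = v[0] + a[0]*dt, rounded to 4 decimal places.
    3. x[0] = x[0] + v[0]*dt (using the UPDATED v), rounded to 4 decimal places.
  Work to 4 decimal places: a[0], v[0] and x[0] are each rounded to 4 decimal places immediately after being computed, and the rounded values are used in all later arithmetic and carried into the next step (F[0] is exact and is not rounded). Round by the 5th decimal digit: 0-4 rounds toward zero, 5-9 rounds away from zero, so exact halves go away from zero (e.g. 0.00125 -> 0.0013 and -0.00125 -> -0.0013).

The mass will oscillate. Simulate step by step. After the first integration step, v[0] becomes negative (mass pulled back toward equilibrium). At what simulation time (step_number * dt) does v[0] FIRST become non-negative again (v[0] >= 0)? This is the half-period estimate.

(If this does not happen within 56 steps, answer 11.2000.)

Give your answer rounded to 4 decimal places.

Step 0: x=[8.8000] v=[0.0000]
Step 1: x=[8.6300] v=[-0.8500]
Step 2: x=[8.3093] v=[-1.6037]
Step 3: x=[7.8742] v=[-2.1756]
Step 4: x=[7.3740] v=[-2.5010]
Step 5: x=[6.8654] v=[-2.5429]
Step 6: x=[6.4061] v=[-2.2966]
Step 7: x=[6.0481] v=[-1.7901]
Step 8: x=[5.8320] v=[-1.0807]
Step 9: x=[5.7822] v=[-0.2488]
Step 10: x=[5.9045] v=[0.6113]
First v>=0 after going negative at step 10, time=2.0000

Answer: 2.0000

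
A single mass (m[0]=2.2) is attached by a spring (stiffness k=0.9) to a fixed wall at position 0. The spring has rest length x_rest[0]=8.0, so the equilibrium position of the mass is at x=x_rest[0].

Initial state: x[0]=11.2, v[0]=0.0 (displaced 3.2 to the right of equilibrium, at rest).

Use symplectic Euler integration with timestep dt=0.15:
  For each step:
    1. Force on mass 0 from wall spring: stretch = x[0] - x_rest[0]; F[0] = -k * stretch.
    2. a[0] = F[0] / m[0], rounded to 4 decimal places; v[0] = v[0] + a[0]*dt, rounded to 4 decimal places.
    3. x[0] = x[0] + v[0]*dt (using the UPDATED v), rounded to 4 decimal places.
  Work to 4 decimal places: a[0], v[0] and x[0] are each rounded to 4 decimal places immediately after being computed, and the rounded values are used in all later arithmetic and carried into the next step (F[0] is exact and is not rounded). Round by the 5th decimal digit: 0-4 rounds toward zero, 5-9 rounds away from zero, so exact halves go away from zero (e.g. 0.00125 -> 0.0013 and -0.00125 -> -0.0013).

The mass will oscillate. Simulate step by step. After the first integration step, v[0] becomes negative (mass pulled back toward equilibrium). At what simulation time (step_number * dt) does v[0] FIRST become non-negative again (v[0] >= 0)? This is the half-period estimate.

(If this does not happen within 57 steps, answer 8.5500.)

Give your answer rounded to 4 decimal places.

Answer: 4.9500

Derivation:
Step 0: x=[11.2000] v=[0.0000]
Step 1: x=[11.1705] v=[-0.1964]
Step 2: x=[11.1119] v=[-0.3910]
Step 3: x=[11.0246] v=[-0.5820]
Step 4: x=[10.9095] v=[-0.7676]
Step 5: x=[10.7676] v=[-0.9461]
Step 6: x=[10.6002] v=[-1.1159]
Step 7: x=[10.4089] v=[-1.2755]
Step 8: x=[10.1954] v=[-1.4233]
Step 9: x=[9.9617] v=[-1.5580]
Step 10: x=[9.7099] v=[-1.6784]
Step 11: x=[9.4424] v=[-1.7833]
Step 12: x=[9.1616] v=[-1.8718]
Step 13: x=[8.8701] v=[-1.9431]
Step 14: x=[8.5706] v=[-1.9965]
Step 15: x=[8.2659] v=[-2.0315]
Step 16: x=[7.9587] v=[-2.0478]
Step 17: x=[7.6519] v=[-2.0453]
Step 18: x=[7.3483] v=[-2.0239]
Step 19: x=[7.0507] v=[-1.9839]
Step 20: x=[6.7619] v=[-1.9256]
Step 21: x=[6.4845] v=[-1.8496]
Step 22: x=[6.2210] v=[-1.7566]
Step 23: x=[5.9739] v=[-1.6474]
Step 24: x=[5.7454] v=[-1.5231]
Step 25: x=[5.5377] v=[-1.3848]
Step 26: x=[5.3526] v=[-1.2337]
Step 27: x=[5.1919] v=[-1.0713]
Step 28: x=[5.0571] v=[-0.8990]
Step 29: x=[4.9493] v=[-0.7184]
Step 30: x=[4.8696] v=[-0.5312]
Step 31: x=[4.8187] v=[-0.3391]
Step 32: x=[4.7971] v=[-0.1439]
Step 33: x=[4.8050] v=[0.0526]
First v>=0 after going negative at step 33, time=4.9500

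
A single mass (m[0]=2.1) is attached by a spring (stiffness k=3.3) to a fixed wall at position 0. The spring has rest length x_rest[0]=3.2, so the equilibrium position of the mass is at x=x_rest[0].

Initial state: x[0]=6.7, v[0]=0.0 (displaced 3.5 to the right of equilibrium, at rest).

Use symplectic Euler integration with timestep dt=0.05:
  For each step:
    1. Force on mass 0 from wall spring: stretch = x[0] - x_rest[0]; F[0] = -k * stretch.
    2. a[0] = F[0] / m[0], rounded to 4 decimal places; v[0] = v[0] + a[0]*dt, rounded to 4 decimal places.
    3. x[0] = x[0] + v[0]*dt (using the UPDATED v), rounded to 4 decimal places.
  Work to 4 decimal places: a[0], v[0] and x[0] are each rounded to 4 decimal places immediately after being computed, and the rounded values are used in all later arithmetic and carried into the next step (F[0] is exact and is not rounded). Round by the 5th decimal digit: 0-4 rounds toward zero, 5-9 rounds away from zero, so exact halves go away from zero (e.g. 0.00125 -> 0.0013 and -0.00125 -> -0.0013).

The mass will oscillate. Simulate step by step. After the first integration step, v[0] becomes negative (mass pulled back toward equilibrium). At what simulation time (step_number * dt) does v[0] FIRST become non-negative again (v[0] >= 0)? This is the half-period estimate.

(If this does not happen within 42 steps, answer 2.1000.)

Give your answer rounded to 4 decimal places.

Step 0: x=[6.7000] v=[0.0000]
Step 1: x=[6.6863] v=[-0.2750]
Step 2: x=[6.6589] v=[-0.5489]
Step 3: x=[6.6179] v=[-0.8207]
Step 4: x=[6.5634] v=[-1.0893]
Step 5: x=[6.4957] v=[-1.3536]
Step 6: x=[6.4151] v=[-1.6126]
Step 7: x=[6.3218] v=[-1.8652]
Step 8: x=[6.2163] v=[-2.1105]
Step 9: x=[6.0989] v=[-2.3475]
Step 10: x=[5.9701] v=[-2.5753]
Step 11: x=[5.8305] v=[-2.7930]
Step 12: x=[5.6805] v=[-2.9997]
Step 13: x=[5.5208] v=[-3.1946]
Step 14: x=[5.3520] v=[-3.3770]
Step 15: x=[5.1747] v=[-3.5461]
Step 16: x=[4.9896] v=[-3.7013]
Step 17: x=[4.7975] v=[-3.8419]
Step 18: x=[4.5991] v=[-3.9674]
Step 19: x=[4.3952] v=[-4.0773]
Step 20: x=[4.1866] v=[-4.1712]
Step 21: x=[3.9742] v=[-4.2487]
Step 22: x=[3.7587] v=[-4.3095]
Step 23: x=[3.5410] v=[-4.3534]
Step 24: x=[3.3220] v=[-4.3802]
Step 25: x=[3.1025] v=[-4.3898]
Step 26: x=[2.8834] v=[-4.3821]
Step 27: x=[2.6655] v=[-4.3572]
Step 28: x=[2.4497] v=[-4.3152]
Step 29: x=[2.2369] v=[-4.2563]
Step 30: x=[2.0279] v=[-4.1806]
Step 31: x=[1.8235] v=[-4.0885]
Step 32: x=[1.6245] v=[-3.9803]
Step 33: x=[1.4317] v=[-3.8565]
Step 34: x=[1.2458] v=[-3.7176]
Step 35: x=[1.0676] v=[-3.5641]
Step 36: x=[0.8978] v=[-3.3966]
Step 37: x=[0.7370] v=[-3.2157]
Step 38: x=[0.5859] v=[-3.0222]
Step 39: x=[0.4451] v=[-2.8168]
Step 40: x=[0.3151] v=[-2.6003]
Step 41: x=[0.1964] v=[-2.3736]
Step 42: x=[0.0895] v=[-2.1376]
v[0] did not become non-negative within 42 steps; using fallback time=2.1000

Answer: 2.1000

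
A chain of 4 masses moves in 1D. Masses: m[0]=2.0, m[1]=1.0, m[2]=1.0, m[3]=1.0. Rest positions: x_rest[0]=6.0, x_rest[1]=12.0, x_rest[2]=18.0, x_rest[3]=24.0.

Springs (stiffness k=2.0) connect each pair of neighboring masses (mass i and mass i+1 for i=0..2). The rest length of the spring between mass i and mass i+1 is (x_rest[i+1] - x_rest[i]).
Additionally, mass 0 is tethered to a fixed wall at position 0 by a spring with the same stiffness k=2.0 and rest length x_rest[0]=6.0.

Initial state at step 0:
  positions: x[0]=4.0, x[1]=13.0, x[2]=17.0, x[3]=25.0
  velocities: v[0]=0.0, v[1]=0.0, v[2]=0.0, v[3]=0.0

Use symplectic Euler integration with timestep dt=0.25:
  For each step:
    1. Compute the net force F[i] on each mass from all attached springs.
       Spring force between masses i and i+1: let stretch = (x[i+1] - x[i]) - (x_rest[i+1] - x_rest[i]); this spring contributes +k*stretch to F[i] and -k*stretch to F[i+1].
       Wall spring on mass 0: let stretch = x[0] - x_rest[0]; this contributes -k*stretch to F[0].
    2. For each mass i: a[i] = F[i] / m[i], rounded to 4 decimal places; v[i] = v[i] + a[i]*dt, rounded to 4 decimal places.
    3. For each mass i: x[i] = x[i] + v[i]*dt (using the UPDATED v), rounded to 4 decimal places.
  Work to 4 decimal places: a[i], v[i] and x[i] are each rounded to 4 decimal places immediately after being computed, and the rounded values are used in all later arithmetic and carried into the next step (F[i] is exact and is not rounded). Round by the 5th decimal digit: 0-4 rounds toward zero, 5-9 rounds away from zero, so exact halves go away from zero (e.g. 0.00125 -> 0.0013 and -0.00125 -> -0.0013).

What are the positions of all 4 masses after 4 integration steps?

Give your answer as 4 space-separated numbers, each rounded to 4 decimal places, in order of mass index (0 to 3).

Step 0: x=[4.0000 13.0000 17.0000 25.0000] v=[0.0000 0.0000 0.0000 0.0000]
Step 1: x=[4.3125 12.3750 17.5000 24.7500] v=[1.2500 -2.5000 2.0000 -1.0000]
Step 2: x=[4.8594 11.3828 18.2656 24.3438] v=[2.1875 -3.9688 3.0625 -1.6250]
Step 3: x=[5.5103 10.4355 18.9307 23.9278] v=[2.6035 -3.7891 2.6602 -1.6641]
Step 4: x=[6.1246 9.9345 19.1585 23.6371] v=[2.4572 -2.0041 0.9112 -1.1627]

Answer: 6.1246 9.9345 19.1585 23.6371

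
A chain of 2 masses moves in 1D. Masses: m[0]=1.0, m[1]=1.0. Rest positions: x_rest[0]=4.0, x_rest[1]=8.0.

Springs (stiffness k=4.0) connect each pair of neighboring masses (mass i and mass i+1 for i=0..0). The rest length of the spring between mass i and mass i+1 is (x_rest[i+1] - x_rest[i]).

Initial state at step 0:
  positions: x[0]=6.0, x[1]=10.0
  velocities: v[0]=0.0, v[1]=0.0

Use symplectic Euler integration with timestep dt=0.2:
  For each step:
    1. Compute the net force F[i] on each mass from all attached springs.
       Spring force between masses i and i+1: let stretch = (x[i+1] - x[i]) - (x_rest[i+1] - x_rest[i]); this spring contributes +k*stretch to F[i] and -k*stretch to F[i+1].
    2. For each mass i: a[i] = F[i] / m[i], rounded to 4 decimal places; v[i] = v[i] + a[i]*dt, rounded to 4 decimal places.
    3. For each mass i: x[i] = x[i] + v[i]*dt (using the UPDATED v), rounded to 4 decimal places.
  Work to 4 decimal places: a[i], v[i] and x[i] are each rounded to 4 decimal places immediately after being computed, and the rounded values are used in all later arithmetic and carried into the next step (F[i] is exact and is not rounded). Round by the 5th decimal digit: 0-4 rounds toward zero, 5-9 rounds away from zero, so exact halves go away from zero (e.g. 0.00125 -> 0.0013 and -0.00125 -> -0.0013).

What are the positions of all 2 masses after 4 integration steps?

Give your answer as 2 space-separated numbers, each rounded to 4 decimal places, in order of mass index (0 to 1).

Answer: 6.0000 10.0000

Derivation:
Step 0: x=[6.0000 10.0000] v=[0.0000 0.0000]
Step 1: x=[6.0000 10.0000] v=[0.0000 0.0000]
Step 2: x=[6.0000 10.0000] v=[0.0000 0.0000]
Step 3: x=[6.0000 10.0000] v=[0.0000 0.0000]
Step 4: x=[6.0000 10.0000] v=[0.0000 0.0000]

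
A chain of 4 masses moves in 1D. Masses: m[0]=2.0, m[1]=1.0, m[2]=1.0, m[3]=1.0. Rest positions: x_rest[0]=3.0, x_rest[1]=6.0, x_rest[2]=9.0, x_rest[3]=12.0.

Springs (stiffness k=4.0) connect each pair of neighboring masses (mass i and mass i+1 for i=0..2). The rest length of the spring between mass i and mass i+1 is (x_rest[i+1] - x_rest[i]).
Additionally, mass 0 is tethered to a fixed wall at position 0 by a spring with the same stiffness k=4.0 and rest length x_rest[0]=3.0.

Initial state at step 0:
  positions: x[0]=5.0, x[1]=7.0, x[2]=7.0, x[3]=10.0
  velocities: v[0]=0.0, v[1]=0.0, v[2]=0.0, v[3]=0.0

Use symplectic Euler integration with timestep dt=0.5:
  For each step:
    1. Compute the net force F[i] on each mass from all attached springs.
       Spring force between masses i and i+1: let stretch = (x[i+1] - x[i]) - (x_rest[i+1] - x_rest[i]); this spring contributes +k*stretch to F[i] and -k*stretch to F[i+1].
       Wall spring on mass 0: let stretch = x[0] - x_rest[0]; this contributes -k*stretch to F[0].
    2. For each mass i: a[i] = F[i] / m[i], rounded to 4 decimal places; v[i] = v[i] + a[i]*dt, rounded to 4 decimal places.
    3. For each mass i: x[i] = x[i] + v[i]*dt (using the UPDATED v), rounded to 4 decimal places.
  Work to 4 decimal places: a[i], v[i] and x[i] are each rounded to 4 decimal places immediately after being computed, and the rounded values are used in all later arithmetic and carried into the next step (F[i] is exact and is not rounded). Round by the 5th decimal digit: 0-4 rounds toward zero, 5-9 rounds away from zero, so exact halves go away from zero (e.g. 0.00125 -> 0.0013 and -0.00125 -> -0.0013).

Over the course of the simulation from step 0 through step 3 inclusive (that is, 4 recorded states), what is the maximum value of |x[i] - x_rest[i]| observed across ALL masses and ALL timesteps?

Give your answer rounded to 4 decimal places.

Answer: 2.2500

Derivation:
Step 0: x=[5.0000 7.0000 7.0000 10.0000] v=[0.0000 0.0000 0.0000 0.0000]
Step 1: x=[3.5000 5.0000 10.0000 10.0000] v=[-3.0000 -4.0000 6.0000 0.0000]
Step 2: x=[1.0000 6.5000 8.0000 13.0000] v=[-5.0000 3.0000 -4.0000 6.0000]
Step 3: x=[0.7500 4.0000 9.5000 14.0000] v=[-0.5000 -5.0000 3.0000 2.0000]
Max displacement = 2.2500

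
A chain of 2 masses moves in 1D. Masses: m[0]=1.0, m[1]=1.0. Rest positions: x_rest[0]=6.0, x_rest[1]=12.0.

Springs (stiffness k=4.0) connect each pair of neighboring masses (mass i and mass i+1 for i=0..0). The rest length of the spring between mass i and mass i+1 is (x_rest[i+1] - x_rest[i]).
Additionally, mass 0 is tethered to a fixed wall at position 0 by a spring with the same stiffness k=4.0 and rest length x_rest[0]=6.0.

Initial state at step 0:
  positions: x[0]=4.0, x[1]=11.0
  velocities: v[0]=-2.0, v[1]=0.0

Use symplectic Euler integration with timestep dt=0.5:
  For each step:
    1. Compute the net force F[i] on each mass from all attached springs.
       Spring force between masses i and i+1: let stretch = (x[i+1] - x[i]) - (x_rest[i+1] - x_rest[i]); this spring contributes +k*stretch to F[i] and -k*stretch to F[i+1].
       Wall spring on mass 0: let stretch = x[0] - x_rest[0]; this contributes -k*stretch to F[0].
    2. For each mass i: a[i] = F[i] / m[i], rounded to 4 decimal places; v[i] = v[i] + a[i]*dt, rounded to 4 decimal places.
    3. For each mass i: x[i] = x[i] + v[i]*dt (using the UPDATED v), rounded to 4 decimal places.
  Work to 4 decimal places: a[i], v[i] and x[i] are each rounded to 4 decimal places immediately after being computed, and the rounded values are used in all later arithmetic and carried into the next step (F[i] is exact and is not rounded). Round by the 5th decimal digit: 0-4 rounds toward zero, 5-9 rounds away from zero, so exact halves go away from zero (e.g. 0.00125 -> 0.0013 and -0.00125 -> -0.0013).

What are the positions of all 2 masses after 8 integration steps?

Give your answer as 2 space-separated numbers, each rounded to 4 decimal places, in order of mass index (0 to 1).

Answer: 7.0000 11.0000

Derivation:
Step 0: x=[4.0000 11.0000] v=[-2.0000 0.0000]
Step 1: x=[6.0000 10.0000] v=[4.0000 -2.0000]
Step 2: x=[6.0000 11.0000] v=[0.0000 2.0000]
Step 3: x=[5.0000 13.0000] v=[-2.0000 4.0000]
Step 4: x=[7.0000 13.0000] v=[4.0000 0.0000]
Step 5: x=[8.0000 13.0000] v=[2.0000 0.0000]
Step 6: x=[6.0000 14.0000] v=[-4.0000 2.0000]
Step 7: x=[6.0000 13.0000] v=[0.0000 -2.0000]
Step 8: x=[7.0000 11.0000] v=[2.0000 -4.0000]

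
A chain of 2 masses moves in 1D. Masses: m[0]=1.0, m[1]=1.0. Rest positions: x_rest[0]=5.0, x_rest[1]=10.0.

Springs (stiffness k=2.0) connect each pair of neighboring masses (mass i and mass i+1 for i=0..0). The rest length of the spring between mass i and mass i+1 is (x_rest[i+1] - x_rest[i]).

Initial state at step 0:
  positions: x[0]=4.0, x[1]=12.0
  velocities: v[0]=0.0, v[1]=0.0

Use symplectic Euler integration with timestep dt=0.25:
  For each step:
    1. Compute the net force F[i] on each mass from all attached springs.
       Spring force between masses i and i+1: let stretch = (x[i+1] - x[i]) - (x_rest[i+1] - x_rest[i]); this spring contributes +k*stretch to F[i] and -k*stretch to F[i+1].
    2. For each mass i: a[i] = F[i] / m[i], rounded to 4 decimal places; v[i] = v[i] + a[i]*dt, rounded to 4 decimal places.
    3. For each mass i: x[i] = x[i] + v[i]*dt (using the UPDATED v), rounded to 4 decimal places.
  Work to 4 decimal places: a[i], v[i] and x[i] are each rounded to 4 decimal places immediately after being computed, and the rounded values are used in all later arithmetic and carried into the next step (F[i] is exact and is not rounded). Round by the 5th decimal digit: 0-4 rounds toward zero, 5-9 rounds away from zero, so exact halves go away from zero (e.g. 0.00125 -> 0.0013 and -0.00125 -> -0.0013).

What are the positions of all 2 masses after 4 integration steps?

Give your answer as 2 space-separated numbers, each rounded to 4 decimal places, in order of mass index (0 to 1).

Step 0: x=[4.0000 12.0000] v=[0.0000 0.0000]
Step 1: x=[4.3750 11.6250] v=[1.5000 -1.5000]
Step 2: x=[5.0313 10.9688] v=[2.6250 -2.6250]
Step 3: x=[5.8048 10.1954] v=[3.0938 -3.0938]
Step 4: x=[6.5021 9.4981] v=[2.7891 -2.7891]

Answer: 6.5021 9.4981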